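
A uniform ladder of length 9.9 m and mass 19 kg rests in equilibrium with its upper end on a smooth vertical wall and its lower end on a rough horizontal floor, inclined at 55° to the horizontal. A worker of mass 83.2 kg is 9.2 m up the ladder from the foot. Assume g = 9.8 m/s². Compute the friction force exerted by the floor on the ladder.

f ≈ 596 N

Torques about the foot: N_wall · 9.9 sin 55° = 19×9.8×4.95 cos 55° + 83.2×9.8×9.2 cos 55° → N_wall = 595.74 N.
ΣF_x = 0: f_floor = N_wall = 595.74 N.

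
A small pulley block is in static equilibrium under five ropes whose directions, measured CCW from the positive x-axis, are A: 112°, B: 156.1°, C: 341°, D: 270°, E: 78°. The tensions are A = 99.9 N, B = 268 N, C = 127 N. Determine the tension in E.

T_E ≈ 781 N

Resolve: ΣF_x = 99.9 cos 112° + 268 cos 156.1° + 127 cos 341° + T_D cos 270° + T_E cos 78° = 0.
        ΣF_y = 99.9 sin 112° + 268 sin 156.1° + 127 sin 341° + T_D sin 270° + T_E sin 78° = 0.
The known terms sum to (-162.4, 159.9) N, so 0.0000 T_D + 0.2079 T_E = 162.4 and -1.0000 T_D + 0.9781 T_E = -159.9.
Solving simultaneously: T_D = 923.7 N, T_E = 780.9 N.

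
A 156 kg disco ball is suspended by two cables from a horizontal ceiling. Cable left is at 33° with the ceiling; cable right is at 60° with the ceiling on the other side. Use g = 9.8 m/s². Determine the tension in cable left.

Weight W = 156 × 9.8 = 1529 N acts straight down.
Horizontal: T_left cos 33° = T_right cos 60°  →  T_right = 1.677 T_left.
Vertical: T_left sin 33° + T_right sin 60° = 1529.
Substituting the horizontal relation into the vertical equation gives 1.997 T_left = 1529, so T_left = 765.4 N.

T_left ≈ 765 N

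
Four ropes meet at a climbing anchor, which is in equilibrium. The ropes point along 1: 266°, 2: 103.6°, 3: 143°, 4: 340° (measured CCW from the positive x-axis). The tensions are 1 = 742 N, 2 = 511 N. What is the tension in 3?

Resolve: ΣF_x = 742 cos 266° + 511 cos 103.6° + T_3 cos 143° + T_4 cos 340° = 0.
        ΣF_y = 742 sin 266° + 511 sin 103.6° + T_3 sin 143° + T_4 sin 340° = 0.
The known terms sum to (-171.9, -243.5) N, so -0.7986 T_3 + 0.9397 T_4 = 171.9 and 0.6018 T_3 − 0.3420 T_4 = 243.5.
Solving simultaneously: T_3 = 983.8 N, T_4 = 1019 N.

T_3 ≈ 984 N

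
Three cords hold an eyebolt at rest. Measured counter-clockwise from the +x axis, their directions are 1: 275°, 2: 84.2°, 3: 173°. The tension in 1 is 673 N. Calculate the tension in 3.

Resolve: ΣF_x = 673 cos 275° + T_2 cos 84.2° + T_3 cos 173° = 0.
        ΣF_y = 673 sin 275° + T_2 sin 84.2° + T_3 sin 173° = 0.
The known terms sum to (58.66, -670.4) N, so 0.1011 T_2 − 0.9925 T_3 = -58.66 and 0.9949 T_2 + 0.1219 T_3 = 670.4.
Solving simultaneously: T_2 = 658.4 N, T_3 = 126.1 N.

T_3 ≈ 126 N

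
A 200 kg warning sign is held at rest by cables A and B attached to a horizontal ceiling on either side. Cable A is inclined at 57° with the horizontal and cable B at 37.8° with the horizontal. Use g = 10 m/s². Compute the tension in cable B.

Weight W = 200 × 10 = 2000 N acts straight down.
Horizontal: T_A cos 57° = T_B cos 37.8°  →  T_A = 1.451 T_B.
Vertical: T_A sin 57° + T_B sin 37.8° = 2000.
Substituting the horizontal relation into the vertical equation gives 1.83 T_B = 2000, so T_B = 1093 N.

T_B ≈ 1090 N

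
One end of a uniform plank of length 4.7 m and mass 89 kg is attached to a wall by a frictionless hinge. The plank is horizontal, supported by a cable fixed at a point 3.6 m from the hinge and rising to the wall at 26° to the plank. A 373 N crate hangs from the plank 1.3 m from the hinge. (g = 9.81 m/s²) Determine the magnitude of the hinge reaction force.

Take torques about the hinge: T sin 26° · 3.6 = 89×9.81×2.35 + 373×1.3 = 2536.7 N·m.
So T = 2536.7 / (0.4384 × 3.6) = 1607.4 N.
ΣF_x = 0: H_x = T cos 26° = 1444.7 N.
ΣF_y = 0: H_y = (89×9.81 + 373) − T sin 26° = 1246.1 − 704.63 = 541.46 N.
|H| = √(H_x² + H_y²) = √((1444.7)² + (541.46)²) = 1542.8 N.

|H| ≈ 1540 N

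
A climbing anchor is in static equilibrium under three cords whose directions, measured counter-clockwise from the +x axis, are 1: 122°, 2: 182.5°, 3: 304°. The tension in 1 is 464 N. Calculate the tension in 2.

T_2 ≈ 19 N

Resolve: ΣF_x = 464 cos 122° + T_2 cos 182.5° + T_3 cos 304° = 0.
        ΣF_y = 464 sin 122° + T_2 sin 182.5° + T_3 sin 304° = 0.
The known terms sum to (-245.9, 393.5) N, so -0.9990 T_2 + 0.5592 T_3 = 245.9 and -0.0436 T_2 − 0.8290 T_3 = -393.5.
Solving simultaneously: T_2 = 18.99 N, T_3 = 473.6 N.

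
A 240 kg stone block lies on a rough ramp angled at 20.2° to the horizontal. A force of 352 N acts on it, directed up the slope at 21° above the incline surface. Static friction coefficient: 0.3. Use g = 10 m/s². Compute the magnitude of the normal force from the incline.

Axes along / perpendicular to the incline. W sin 20.2° = 828.7 N down-slope; W cos 20.2° = 2252 N into the surface.
Perpendicular: N = W cos 20.2° − P sin 21° = 2252 − 126.1 = 2126 N.
Along incline: P cos 21° + f = W sin 20.2° (friction acts up-slope) → f = 828.7 − 328.6 = 500.1 N.
|f| = 500.1 N ≤ μN = 637.9 N, so the stone block is indeed static.

N ≈ 2130 N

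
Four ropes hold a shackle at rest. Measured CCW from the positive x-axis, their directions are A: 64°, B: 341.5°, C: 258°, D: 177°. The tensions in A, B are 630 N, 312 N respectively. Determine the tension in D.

Resolve: ΣF_x = 630 cos 64° + 312 cos 341.5° + T_C cos 258° + T_D cos 177° = 0.
        ΣF_y = 630 sin 64° + 312 sin 341.5° + T_C sin 258° + T_D sin 177° = 0.
The known terms sum to (572.1, 467.2) N, so -0.2079 T_C − 0.9986 T_D = -572.1 and -0.9781 T_C + 0.0523 T_D = -467.2.
Solving simultaneously: T_C = 502.7 N, T_D = 468.2 N.

T_D ≈ 468 N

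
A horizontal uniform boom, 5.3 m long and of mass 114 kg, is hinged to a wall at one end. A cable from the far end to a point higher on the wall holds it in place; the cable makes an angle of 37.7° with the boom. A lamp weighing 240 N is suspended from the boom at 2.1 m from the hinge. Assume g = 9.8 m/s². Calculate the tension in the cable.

Take torques about the hinge: T sin 37.7° · 5.3 = 114×9.8×2.65 + 240×2.1 = 3464.6 N·m.
So T = 3464.6 / (0.6115 × 5.3) = 1069 N.

T ≈ 1070 N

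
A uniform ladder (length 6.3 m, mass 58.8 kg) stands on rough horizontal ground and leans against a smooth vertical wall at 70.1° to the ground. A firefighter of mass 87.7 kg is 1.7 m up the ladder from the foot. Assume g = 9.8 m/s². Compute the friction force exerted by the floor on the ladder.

Torques about the foot: N_wall · 6.3 sin 70.1° = 58.8×9.8×3.15 cos 70.1° + 87.7×9.8×1.7 cos 70.1° → N_wall = 188.25 N.
ΣF_x = 0: f_floor = N_wall = 188.25 N.

f ≈ 188 N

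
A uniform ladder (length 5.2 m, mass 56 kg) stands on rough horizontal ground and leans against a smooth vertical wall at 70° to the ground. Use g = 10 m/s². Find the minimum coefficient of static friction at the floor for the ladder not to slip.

ΣF_y = 0: N_floor = 56×10 = 560 N.
Torques about the foot: N_wall · 5.2 sin 70° = 56×10×2.6 cos 70° → N_wall = 101.91 N.
ΣF_x = 0: f_floor = N_wall = 101.91 N.
μ_min = f_floor / N_floor = 101.91 / 560 = 0.182.

μ_min ≈ 0.182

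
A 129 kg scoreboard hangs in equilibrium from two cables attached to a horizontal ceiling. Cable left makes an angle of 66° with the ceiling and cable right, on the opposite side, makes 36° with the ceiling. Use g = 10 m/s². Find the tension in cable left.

T_left ≈ 1070 N

Weight W = 129 × 10 = 1290 N acts straight down.
Horizontal: T_left cos 66° = T_right cos 36°  →  T_right = 0.5028 T_left.
Vertical: T_left sin 66° + T_right sin 36° = 1290.
Substituting the horizontal relation into the vertical equation gives 1.209 T_left = 1290, so T_left = 1067 N.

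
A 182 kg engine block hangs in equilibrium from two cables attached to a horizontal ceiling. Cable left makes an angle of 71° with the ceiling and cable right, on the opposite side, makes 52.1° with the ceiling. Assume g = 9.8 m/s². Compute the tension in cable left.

Weight W = 182 × 9.8 = 1784 N acts straight down.
Horizontal: T_left cos 71° = T_right cos 52.1°  →  T_right = 0.53 T_left.
Vertical: T_left sin 71° + T_right sin 52.1° = 1784.
Substituting the horizontal relation into the vertical equation gives 1.364 T_left = 1784, so T_left = 1308 N.

T_left ≈ 1310 N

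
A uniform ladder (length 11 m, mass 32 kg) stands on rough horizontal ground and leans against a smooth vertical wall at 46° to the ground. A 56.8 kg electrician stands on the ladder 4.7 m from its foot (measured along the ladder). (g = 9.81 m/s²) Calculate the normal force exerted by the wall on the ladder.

N_wall ≈ 381 N

Torques about the foot: N_wall · 11 sin 46° = 32×9.81×5.5 cos 46° + 56.8×9.81×4.7 cos 46° → N_wall = 381.49 N.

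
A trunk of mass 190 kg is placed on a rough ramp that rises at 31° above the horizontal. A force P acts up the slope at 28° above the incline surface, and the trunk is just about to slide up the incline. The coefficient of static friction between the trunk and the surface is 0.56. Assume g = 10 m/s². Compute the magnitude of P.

On the verge of sliding up the incline, friction equals μN and acts down the slope.
Perpendicular: N + P sin 28° = W cos 31° = 1629 N.
Along incline: P cos 28° = W sin 31° + μN  with W sin 31° = 978.6 N.
Solving the pair for P and N: P = 1650 N, N = 854 N (and f = μN = 478.2 N).

P ≈ 1650 N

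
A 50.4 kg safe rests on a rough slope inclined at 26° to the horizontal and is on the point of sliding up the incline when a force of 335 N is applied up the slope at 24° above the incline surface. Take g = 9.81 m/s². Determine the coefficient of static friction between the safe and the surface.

μ ≈ 0.290

On the verge of sliding up the incline, friction is at its maximum μN and acts down the slope.
Perpendicular to incline: N = W cos 26° − P sin 24° = 444.4 − 136.3 = 308.1 N.
Along incline: P cos 24° − μN = W sin 26° → μ = −(W sin 26° − P cos 24°) / N = 0.2898.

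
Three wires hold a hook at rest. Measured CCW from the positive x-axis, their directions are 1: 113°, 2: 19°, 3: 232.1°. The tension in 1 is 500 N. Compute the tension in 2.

Resolve: ΣF_x = 500 cos 113° + T_2 cos 19° + T_3 cos 232.1° = 0.
        ΣF_y = 500 sin 113° + T_2 sin 19° + T_3 sin 232.1° = 0.
The known terms sum to (-195.4, 460.3) N, so 0.9455 T_2 − 0.6143 T_3 = 195.4 and 0.3256 T_2 − 0.7891 T_3 = -460.3.
Solving simultaneously: T_2 = 800 N, T_3 = 913.3 N.

T_2 ≈ 800 N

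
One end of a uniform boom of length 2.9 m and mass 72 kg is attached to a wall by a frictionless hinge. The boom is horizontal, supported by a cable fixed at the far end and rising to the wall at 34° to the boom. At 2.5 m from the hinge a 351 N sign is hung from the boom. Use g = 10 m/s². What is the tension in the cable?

Take torques about the hinge: T sin 34° · 2.9 = 72×10×1.45 + 351×2.5 = 1921.5 N·m.
So T = 1921.5 / (0.5592 × 2.9) = 1184.9 N.

T ≈ 1180 N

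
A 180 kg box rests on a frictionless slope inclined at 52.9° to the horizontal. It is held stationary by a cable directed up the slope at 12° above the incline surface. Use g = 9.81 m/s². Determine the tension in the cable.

Take axes along and perpendicular to the incline. Weight components: W sin 52.9° = 1408 N down-slope, W cos 52.9° = 1065 N into the surface.
Along incline: T cos 12° = W sin 52.9° → T = 1440 N.
Perpendicular: N = W cos 52.9° − T sin 12° = 765.8 N.

T ≈ 1440 N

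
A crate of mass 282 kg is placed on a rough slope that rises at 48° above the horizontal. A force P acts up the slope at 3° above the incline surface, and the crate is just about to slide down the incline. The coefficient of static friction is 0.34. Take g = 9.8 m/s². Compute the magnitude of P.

On the verge of sliding down the incline, friction equals μN and acts up the slope.
Perpendicular: N + P sin 3° = W cos 48° = 1849 N.
Along incline: P cos 3° + μN = W sin 48° with W sin 48° = 2054 N.
Solving the pair for P and N: P = 1453 N, N = 1773 N (and f = μN = 602.9 N).

P ≈ 1450 N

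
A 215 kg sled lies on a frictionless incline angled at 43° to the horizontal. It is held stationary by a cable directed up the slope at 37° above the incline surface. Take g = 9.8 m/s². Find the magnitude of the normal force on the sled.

Take axes along and perpendicular to the incline. Weight components: W sin 43° = 1437 N down-slope, W cos 43° = 1541 N into the surface.
Along incline: T cos 37° = W sin 43° → T = 1799 N.
Perpendicular: N = W cos 43° − T sin 37° = 458.1 N.

N ≈ 458 N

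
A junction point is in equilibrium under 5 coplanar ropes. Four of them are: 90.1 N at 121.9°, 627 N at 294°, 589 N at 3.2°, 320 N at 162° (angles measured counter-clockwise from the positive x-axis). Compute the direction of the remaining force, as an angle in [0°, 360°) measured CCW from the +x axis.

θ ≈ 143°

Sum the known components: ΣF_x = 491.2 N, ΣF_y = -364.5 N.
For equilibrium the remaining force must supply (−ΣF_x, −ΣF_y) = (-491.2, 364.5) N.
Magnitude = √((-491.2)² + (364.5)²) = 611.7 N; direction = atan2(364.5, -491.2) = 143.4°.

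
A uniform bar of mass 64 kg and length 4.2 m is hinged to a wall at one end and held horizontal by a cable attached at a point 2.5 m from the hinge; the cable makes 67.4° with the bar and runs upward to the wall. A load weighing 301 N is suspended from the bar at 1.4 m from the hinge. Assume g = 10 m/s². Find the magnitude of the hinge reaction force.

Take torques about the hinge: T sin 67.4° · 2.5 = 64×10×2.1 + 301×1.4 = 1765.4 N·m.
So T = 1765.4 / (0.9232 × 2.5) = 764.9 N.
ΣF_x = 0: H_x = T cos 67.4° = 293.95 N.
ΣF_y = 0: H_y = (64×10 + 301) − T sin 67.4° = 941 − 706.16 = 234.84 N.
|H| = √(H_x² + H_y²) = √((293.95)² + (234.84)²) = 376.24 N.

|H| ≈ 376 N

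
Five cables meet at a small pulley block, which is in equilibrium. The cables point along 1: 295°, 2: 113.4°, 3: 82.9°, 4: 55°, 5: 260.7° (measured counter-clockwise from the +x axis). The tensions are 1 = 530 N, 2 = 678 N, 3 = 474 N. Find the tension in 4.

Resolve: ΣF_x = 530 cos 295° + 678 cos 113.4° + 474 cos 82.9° + T_4 cos 55° + T_5 cos 260.7° = 0.
        ΣF_y = 530 sin 295° + 678 sin 113.4° + 474 sin 82.9° + T_4 sin 55° + T_5 sin 260.7° = 0.
The known terms sum to (13.31, 612.3) N, so 0.5736 T_4 − 0.1616 T_5 = -13.31 and 0.8192 T_4 − 0.9869 T_5 = -612.3.
Solving simultaneously: T_4 = 197.9 N, T_5 = 784.7 N.

T_4 ≈ 198 N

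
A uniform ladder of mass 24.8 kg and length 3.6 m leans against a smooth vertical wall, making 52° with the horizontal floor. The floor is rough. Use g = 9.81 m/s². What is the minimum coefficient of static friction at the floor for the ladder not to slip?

ΣF_y = 0: N_floor = 24.8×9.81 = 243.29 N.
Torques about the foot: N_wall · 3.6 sin 52° = 24.8×9.81×1.8 cos 52° → N_wall = 95.039 N.
ΣF_x = 0: f_floor = N_wall = 95.039 N.
μ_min = f_floor / N_floor = 95.039 / 243.29 = 0.3906.

μ_min ≈ 0.391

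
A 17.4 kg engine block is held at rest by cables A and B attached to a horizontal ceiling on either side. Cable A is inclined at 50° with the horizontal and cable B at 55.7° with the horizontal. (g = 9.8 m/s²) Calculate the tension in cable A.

T_A ≈ 99.8 N

Weight W = 17.4 × 9.8 = 170.5 N acts straight down.
Horizontal: T_A cos 50° = T_B cos 55.7°  →  T_B = 1.141 T_A.
Vertical: T_A sin 50° + T_B sin 55.7° = 170.5.
Substituting the horizontal relation into the vertical equation gives 1.708 T_A = 170.5, so T_A = 99.82 N.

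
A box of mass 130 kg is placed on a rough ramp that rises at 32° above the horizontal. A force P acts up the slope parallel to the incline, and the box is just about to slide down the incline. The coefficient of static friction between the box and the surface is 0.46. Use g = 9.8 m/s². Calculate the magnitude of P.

On the verge of sliding down the incline, friction equals μN and acts up the slope.
Perpendicular: N + P sin 0° = W cos 32° = 1080 N.
Along incline: P cos 0° + μN = W sin 32° with W sin 32° = 675.1 N.
Solving the pair for P and N: P = 178.1 N, N = 1080 N (and f = μN = 497 N).

P ≈ 178 N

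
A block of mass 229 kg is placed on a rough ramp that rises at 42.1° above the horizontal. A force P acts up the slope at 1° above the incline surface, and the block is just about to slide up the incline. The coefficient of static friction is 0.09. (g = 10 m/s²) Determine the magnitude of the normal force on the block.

On the verge of sliding up the incline, friction equals μN and acts down the slope.
Perpendicular: N + P sin 1° = W cos 42.1° = 1699 N.
Along incline: P cos 1° = W sin 42.1° + μN  with W sin 42.1° = 1535 N.
Solving the pair for P and N: P = 1686 N, N = 1670 N (and f = μN = 150.3 N).

N ≈ 1670 N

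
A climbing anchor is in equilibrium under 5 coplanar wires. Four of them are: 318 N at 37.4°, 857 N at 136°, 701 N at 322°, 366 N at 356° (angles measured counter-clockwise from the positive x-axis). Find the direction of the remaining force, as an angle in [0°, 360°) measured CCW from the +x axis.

Sum the known components: ΣF_x = 553.7 N, ΣF_y = 331.4 N.
For equilibrium the remaining force must supply (−ΣF_x, −ΣF_y) = (-553.7, -331.4) N.
Magnitude = √((-553.7)² + (-331.4)²) = 645.2 N; direction = atan2(-331.4, -553.7) = 210.9°.

θ ≈ 211°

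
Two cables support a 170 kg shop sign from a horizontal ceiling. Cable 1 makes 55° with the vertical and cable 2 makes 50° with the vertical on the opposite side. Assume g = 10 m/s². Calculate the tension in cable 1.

T_1 ≈ 1350 N

Angles from the horizontal: cable 1 is 90° − 55° = 35°, cable 2 is 90° − 50° = 40°.
Weight W = 170 × 10 = 1700 N acts straight down.
Horizontal: T_1 cos 35° = T_2 cos 40°  →  T_2 = 1.069 T_1.
Vertical: T_1 sin 35° + T_2 sin 40° = 1700.
Substituting the horizontal relation into the vertical equation gives 1.261 T_1 = 1700, so T_1 = 1348 N.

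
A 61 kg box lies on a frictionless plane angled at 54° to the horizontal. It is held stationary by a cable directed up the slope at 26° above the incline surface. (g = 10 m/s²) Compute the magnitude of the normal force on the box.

Take axes along and perpendicular to the incline. Weight components: W sin 54° = 493.5 N down-slope, W cos 54° = 358.5 N into the surface.
Along incline: T cos 26° = W sin 54° → T = 549.1 N.
Perpendicular: N = W cos 54° − T sin 26° = 117.9 N.

N ≈ 118 N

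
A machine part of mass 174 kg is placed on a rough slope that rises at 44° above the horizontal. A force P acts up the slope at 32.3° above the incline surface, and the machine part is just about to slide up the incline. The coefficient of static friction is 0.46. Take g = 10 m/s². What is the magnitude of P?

P ≈ 1640 N

On the verge of sliding up the incline, friction equals μN and acts down the slope.
Perpendicular: N + P sin 32.3° = W cos 44° = 1252 N.
Along incline: P cos 32.3° = W sin 44° + μN  with W sin 44° = 1209 N.
Solving the pair for P and N: P = 1636 N, N = 377.7 N (and f = μN = 173.7 N).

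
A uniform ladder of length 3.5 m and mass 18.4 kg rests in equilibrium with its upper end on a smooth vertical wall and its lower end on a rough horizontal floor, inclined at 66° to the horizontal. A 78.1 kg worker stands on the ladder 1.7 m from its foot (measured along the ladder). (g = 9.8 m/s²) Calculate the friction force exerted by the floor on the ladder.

Torques about the foot: N_wall · 3.5 sin 66° = 18.4×9.8×1.75 cos 66° + 78.1×9.8×1.7 cos 66° → N_wall = 205.66 N.
ΣF_x = 0: f_floor = N_wall = 205.66 N.

f ≈ 206 N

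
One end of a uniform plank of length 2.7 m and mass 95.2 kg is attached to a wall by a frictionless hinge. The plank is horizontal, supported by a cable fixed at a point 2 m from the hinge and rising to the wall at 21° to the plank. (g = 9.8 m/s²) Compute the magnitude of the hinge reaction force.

Take torques about the hinge: T sin 21° · 2 = 95.2×9.8×1.35 = 1259.5 N·m.
So T = 1259.5 / (0.3584 × 2) = 1757.3 N.
ΣF_x = 0: H_x = T cos 21° = 1640.5 N.
ΣF_y = 0: H_y = (95.2×9.8) − T sin 21° = 932.96 − 629.75 = 303.21 N.
|H| = √(H_x² + H_y²) = √((1640.5)² + (303.21)²) = 1668.3 N.

|H| ≈ 1670 N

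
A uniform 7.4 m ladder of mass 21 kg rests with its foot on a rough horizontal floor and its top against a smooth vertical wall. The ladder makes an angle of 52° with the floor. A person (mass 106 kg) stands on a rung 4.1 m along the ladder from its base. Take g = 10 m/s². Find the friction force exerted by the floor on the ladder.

f ≈ 541 N

Torques about the foot: N_wall · 7.4 sin 52° = 21×10×3.7 cos 52° + 106×10×4.1 cos 52° → N_wall = 540.88 N.
ΣF_x = 0: f_floor = N_wall = 540.88 N.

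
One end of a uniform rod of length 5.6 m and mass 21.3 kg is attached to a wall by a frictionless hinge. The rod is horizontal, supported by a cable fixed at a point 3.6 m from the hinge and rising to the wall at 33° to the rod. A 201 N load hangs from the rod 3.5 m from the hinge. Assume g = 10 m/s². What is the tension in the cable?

T ≈ 663 N

Take torques about the hinge: T sin 33° · 3.6 = 21.3×10×2.8 + 201×3.5 = 1299.9 N·m.
So T = 1299.9 / (0.5446 × 3.6) = 662.98 N.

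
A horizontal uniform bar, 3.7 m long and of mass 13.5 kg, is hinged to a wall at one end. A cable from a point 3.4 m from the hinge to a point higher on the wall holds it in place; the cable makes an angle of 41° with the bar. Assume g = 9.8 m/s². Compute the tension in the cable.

T ≈ 110 N

Take torques about the hinge: T sin 41° · 3.4 = 13.5×9.8×1.85 = 244.76 N·m.
So T = 244.76 / (0.6561 × 3.4) = 109.73 N.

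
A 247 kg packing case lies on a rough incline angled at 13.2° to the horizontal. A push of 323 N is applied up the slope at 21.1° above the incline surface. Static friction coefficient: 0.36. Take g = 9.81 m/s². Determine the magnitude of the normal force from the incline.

N ≈ 2240 N

Axes along / perpendicular to the incline. W sin 13.2° = 553.3 N down-slope; W cos 13.2° = 2359 N into the surface.
Perpendicular: N = W cos 13.2° − P sin 21.1° = 2359 − 116.3 = 2243 N.
Along incline: P cos 21.1° + f = W sin 13.2° (friction acts up-slope) → f = 553.3 − 301.3 = 252 N.
|f| = 252 N ≤ μN = 807.4 N, so the packing case is indeed static.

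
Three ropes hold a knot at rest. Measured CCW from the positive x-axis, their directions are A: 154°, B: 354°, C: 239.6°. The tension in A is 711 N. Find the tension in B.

T_B ≈ 778 N

Resolve: ΣF_x = 711 cos 154° + T_B cos 354° + T_C cos 239.6° = 0.
        ΣF_y = 711 sin 154° + T_B sin 354° + T_C sin 239.6° = 0.
The known terms sum to (-639, 311.7) N, so 0.9945 T_B − 0.5060 T_C = 639 and -0.1045 T_B − 0.8625 T_C = -311.7.
Solving simultaneously: T_B = 778.4 N, T_C = 267 N.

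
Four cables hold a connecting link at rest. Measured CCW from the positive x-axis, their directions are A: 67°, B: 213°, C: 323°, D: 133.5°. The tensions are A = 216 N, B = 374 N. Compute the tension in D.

T_D ≈ 860 N

Resolve: ΣF_x = 216 cos 67° + 374 cos 213° + T_C cos 323° + T_D cos 133.5° = 0.
        ΣF_y = 216 sin 67° + 374 sin 213° + T_C sin 323° + T_D sin 133.5° = 0.
The known terms sum to (-229.3, -4.866) N, so 0.7986 T_C − 0.6884 T_D = 229.3 and -0.6018 T_C + 0.7254 T_D = 4.866.
Solving simultaneously: T_C = 1028 N, T_D = 859.5 N.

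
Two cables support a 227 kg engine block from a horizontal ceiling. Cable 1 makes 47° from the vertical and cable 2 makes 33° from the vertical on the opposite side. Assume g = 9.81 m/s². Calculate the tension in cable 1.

T_1 ≈ 1230 N

Angles from the horizontal: cable 1 is 90° − 47° = 43°, cable 2 is 90° − 33° = 57°.
Weight W = 227 × 9.81 = 2227 N acts straight down.
Horizontal: T_1 cos 43° = T_2 cos 57°  →  T_2 = 1.343 T_1.
Vertical: T_1 sin 43° + T_2 sin 57° = 2227.
Substituting the horizontal relation into the vertical equation gives 1.808 T_1 = 2227, so T_1 = 1232 N.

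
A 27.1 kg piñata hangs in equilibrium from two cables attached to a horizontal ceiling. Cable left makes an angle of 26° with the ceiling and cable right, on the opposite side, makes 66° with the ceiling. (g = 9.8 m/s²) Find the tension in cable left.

T_left ≈ 108 N

Weight W = 27.1 × 9.8 = 265.6 N acts straight down.
Horizontal: T_left cos 26° = T_right cos 66°  →  T_right = 2.21 T_left.
Vertical: T_left sin 26° + T_right sin 66° = 265.6.
Substituting the horizontal relation into the vertical equation gives 2.457 T_left = 265.6, so T_left = 108.1 N.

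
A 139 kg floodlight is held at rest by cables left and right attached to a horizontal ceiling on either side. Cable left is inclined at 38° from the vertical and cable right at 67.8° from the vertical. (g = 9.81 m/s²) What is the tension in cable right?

Angles from the horizontal: cable left is 90° − 38° = 52°, cable right is 90° − 67.8° = 22.2°.
Weight W = 139 × 9.81 = 1364 N acts straight down.
Horizontal: T_left cos 52° = T_right cos 22.2°  →  T_left = 1.504 T_right.
Vertical: T_left sin 52° + T_right sin 22.2° = 1364.
Substituting the horizontal relation into the vertical equation gives 1.563 T_right = 1364, so T_right = 872.5 N.

T_right ≈ 872 N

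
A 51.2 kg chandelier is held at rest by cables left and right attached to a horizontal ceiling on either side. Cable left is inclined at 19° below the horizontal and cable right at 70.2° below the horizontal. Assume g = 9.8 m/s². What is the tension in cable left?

Weight W = 51.2 × 9.8 = 501.8 N acts straight down.
Horizontal: T_left cos 19° = T_right cos 70.2°  →  T_right = 2.791 T_left.
Vertical: T_left sin 19° + T_right sin 70.2° = 501.8.
Substituting the horizontal relation into the vertical equation gives 2.952 T_left = 501.8, so T_left = 170 N.

T_left ≈ 170 N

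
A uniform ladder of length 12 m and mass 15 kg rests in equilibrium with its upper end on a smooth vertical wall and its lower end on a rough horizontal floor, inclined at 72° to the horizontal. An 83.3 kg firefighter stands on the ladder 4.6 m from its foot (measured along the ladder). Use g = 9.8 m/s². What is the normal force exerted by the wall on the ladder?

N_wall ≈ 126 N

Torques about the foot: N_wall · 12 sin 72° = 15×9.8×6 cos 72° + 83.3×9.8×4.6 cos 72° → N_wall = 125.56 N.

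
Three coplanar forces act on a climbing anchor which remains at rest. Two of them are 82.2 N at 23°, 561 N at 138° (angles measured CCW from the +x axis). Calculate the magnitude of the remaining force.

Sum the known components: ΣF_x = -341.2 N, ΣF_y = 407.5 N.
For equilibrium the remaining force must supply (−ΣF_x, −ΣF_y) = (341.2, -407.5) N.
Magnitude = √((341.2)² + (-407.5)²) = 531.5 N; direction = atan2(-407.5, 341.2) = 309.9°.

F ≈ 532 N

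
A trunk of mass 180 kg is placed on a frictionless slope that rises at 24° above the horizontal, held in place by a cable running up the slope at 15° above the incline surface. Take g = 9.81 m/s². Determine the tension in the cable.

T ≈ 744 N

Take axes along and perpendicular to the incline. Weight components: W sin 24° = 718.2 N down-slope, W cos 24° = 1613 N into the surface.
Along incline: T cos 15° = W sin 24° → T = 743.6 N.
Perpendicular: N = W cos 24° − T sin 15° = 1421 N.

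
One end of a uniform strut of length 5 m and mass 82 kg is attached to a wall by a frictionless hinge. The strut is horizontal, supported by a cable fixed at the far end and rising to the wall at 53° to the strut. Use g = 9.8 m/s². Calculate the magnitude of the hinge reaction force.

|H| ≈ 503 N

Take torques about the hinge: T sin 53° · 5 = 82×9.8×2.5 = 2009 N·m.
So T = 2009 / (0.7986 × 5) = 503.11 N.
ΣF_x = 0: H_x = T cos 53° = 302.78 N.
ΣF_y = 0: H_y = (82×9.8) − T sin 53° = 803.6 − 401.8 = 401.8 N.
|H| = √(H_x² + H_y²) = √((302.78)² + (401.8)²) = 503.11 N.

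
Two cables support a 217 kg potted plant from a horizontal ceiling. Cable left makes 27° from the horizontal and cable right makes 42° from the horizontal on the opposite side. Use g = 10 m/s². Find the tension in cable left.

Weight W = 217 × 10 = 2170 N acts straight down.
Horizontal: T_left cos 27° = T_right cos 42°  →  T_right = 1.199 T_left.
Vertical: T_left sin 27° + T_right sin 42° = 2170.
Substituting the horizontal relation into the vertical equation gives 1.256 T_left = 2170, so T_left = 1727 N.

T_left ≈ 1730 N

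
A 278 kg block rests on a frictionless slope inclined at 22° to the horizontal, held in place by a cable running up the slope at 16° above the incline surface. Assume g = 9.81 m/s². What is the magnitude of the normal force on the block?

N ≈ 2240 N

Take axes along and perpendicular to the incline. Weight components: W sin 22° = 1022 N down-slope, W cos 22° = 2529 N into the surface.
Along incline: T cos 16° = W sin 22° → T = 1063 N.
Perpendicular: N = W cos 22° − T sin 16° = 2236 N.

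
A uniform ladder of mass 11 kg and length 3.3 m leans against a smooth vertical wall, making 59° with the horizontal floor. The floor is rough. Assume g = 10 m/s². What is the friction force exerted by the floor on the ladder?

f ≈ 33 N

Torques about the foot: N_wall · 3.3 sin 59° = 11×10×1.65 cos 59° → N_wall = 33.047 N.
ΣF_x = 0: f_floor = N_wall = 33.047 N.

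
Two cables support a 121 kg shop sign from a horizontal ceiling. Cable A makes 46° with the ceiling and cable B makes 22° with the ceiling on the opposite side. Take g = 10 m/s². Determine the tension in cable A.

T_A ≈ 1210 N

Weight W = 121 × 10 = 1210 N acts straight down.
Horizontal: T_A cos 46° = T_B cos 22°  →  T_B = 0.7492 T_A.
Vertical: T_A sin 46° + T_B sin 22° = 1210.
Substituting the horizontal relation into the vertical equation gives 1 T_A = 1210, so T_A = 1210 N.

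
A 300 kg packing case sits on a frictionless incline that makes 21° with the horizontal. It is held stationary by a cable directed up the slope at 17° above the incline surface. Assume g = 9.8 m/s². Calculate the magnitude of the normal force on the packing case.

N ≈ 2420 N

Take axes along and perpendicular to the incline. Weight components: W sin 21° = 1054 N down-slope, W cos 21° = 2745 N into the surface.
Along incline: T cos 17° = W sin 21° → T = 1102 N.
Perpendicular: N = W cos 21° − T sin 17° = 2423 N.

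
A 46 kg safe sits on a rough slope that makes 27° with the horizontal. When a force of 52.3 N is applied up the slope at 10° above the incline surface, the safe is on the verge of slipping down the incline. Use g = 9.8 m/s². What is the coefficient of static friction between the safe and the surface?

μ ≈ 0.390

On the verge of sliding down the incline, friction is at its maximum μN and acts up the slope.
Perpendicular to incline: N = W cos 27° − P sin 10° = 401.7 − 9.082 = 392.6 N.
Along incline: P cos 10° + μN = W sin 27° → μ = (W sin 27° − P cos 10°) / N = 0.3901.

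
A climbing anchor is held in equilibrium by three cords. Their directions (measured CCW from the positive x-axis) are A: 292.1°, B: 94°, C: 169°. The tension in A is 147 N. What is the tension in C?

T_C ≈ 47.3 N

Resolve: ΣF_x = 147 cos 292.1° + T_B cos 94° + T_C cos 169° = 0.
        ΣF_y = 147 sin 292.1° + T_B sin 94° + T_C sin 169° = 0.
The known terms sum to (55.3, -136.2) N, so -0.0698 T_B − 0.9816 T_C = -55.3 and 0.9976 T_B + 0.1908 T_C = 136.2.
Solving simultaneously: T_B = 127.5 N, T_C = 47.28 N.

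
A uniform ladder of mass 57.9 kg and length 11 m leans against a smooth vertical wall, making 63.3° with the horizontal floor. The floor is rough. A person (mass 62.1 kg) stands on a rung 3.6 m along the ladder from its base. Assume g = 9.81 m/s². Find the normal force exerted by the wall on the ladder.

Torques about the foot: N_wall · 11 sin 63.3° = 57.9×9.81×5.5 cos 63.3° + 62.1×9.81×3.6 cos 63.3° → N_wall = 243.11 N.

N_wall ≈ 243 N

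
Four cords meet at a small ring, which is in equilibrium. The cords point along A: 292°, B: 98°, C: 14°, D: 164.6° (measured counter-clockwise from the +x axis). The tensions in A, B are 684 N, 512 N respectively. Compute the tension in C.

T_C ≈ 150 N

Resolve: ΣF_x = 684 cos 292° + 512 cos 98° + T_C cos 14° + T_D cos 164.6° = 0.
        ΣF_y = 684 sin 292° + 512 sin 98° + T_C sin 14° + T_D sin 164.6° = 0.
The known terms sum to (185, -127.2) N, so 0.9703 T_C − 0.9641 T_D = -185 and 0.2419 T_C + 0.2656 T_D = 127.2.
Solving simultaneously: T_C = 149.7 N, T_D = 342.5 N.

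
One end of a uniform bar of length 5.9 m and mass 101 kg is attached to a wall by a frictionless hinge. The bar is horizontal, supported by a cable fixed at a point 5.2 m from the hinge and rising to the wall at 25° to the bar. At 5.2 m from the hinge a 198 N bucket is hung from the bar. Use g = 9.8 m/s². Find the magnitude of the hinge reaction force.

|H| ≈ 1680 N

Take torques about the hinge: T sin 25° · 5.2 = 101×9.8×2.95 + 198×5.2 = 3949.5 N·m.
So T = 3949.5 / (0.4226 × 5.2) = 1797.2 N.
ΣF_x = 0: H_x = T cos 25° = 1628.8 N.
ΣF_y = 0: H_y = (101×9.8 + 198) − T sin 25° = 1187.8 − 759.52 = 428.28 N.
|H| = √(H_x² + H_y²) = √((1628.8)² + (428.28)²) = 1684.2 N.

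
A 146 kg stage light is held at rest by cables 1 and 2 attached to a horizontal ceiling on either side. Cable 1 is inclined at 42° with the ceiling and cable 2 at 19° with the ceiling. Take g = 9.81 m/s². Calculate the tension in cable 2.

Weight W = 146 × 9.81 = 1432 N acts straight down.
Horizontal: T_1 cos 42° = T_2 cos 19°  →  T_1 = 1.272 T_2.
Vertical: T_1 sin 42° + T_2 sin 19° = 1432.
Substituting the horizontal relation into the vertical equation gives 1.177 T_2 = 1432, so T_2 = 1217 N.

T_2 ≈ 1220 N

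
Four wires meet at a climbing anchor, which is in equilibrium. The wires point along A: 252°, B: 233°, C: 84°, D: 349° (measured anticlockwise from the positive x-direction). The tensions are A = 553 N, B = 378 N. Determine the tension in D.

T_D ≈ 311 N

Resolve: ΣF_x = 553 cos 252° + 378 cos 233° + T_C cos 84° + T_D cos 349° = 0.
        ΣF_y = 553 sin 252° + 378 sin 233° + T_C sin 84° + T_D sin 349° = 0.
The known terms sum to (-398.4, -827.8) N, so 0.1045 T_C + 0.9816 T_D = 398.4 and 0.9945 T_C − 0.1908 T_D = 827.8.
Solving simultaneously: T_C = 892 N, T_D = 310.8 N.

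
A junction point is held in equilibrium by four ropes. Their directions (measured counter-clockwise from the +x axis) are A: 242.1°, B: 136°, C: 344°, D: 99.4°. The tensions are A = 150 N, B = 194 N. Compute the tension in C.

Resolve: ΣF_x = 150 cos 242.1° + 194 cos 136° + T_C cos 344° + T_D cos 99.4° = 0.
        ΣF_y = 150 sin 242.1° + 194 sin 136° + T_C sin 344° + T_D sin 99.4° = 0.
The known terms sum to (-209.7, 2.199) N, so 0.9613 T_C − 0.1633 T_D = 209.7 and -0.2756 T_C + 0.9866 T_D = -2.199.
Solving simultaneously: T_C = 228.7 N, T_D = 61.66 N.

T_C ≈ 229 N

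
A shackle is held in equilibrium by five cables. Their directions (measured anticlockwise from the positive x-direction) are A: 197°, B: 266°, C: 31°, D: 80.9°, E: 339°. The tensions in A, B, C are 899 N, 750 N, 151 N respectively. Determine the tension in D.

T_D ≈ 1180 N

Resolve: ΣF_x = 899 cos 197° + 750 cos 266° + 151 cos 31° + T_D cos 80.9° + T_E cos 339° = 0.
        ΣF_y = 899 sin 197° + 750 sin 266° + 151 sin 31° + T_D sin 80.9° + T_E sin 339° = 0.
The known terms sum to (-782.6, -933.2) N, so 0.1582 T_D + 0.9336 T_E = 782.6 and 0.9874 T_D − 0.3584 T_E = 933.2.
Solving simultaneously: T_D = 1177 N, T_E = 638.9 N.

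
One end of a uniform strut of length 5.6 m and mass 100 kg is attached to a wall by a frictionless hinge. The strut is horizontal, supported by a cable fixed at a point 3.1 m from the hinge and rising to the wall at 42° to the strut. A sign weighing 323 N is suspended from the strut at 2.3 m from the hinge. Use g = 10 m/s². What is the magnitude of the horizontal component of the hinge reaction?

Take torques about the hinge: T sin 42° · 3.1 = 100×10×2.8 + 323×2.3 = 3542.9 N·m.
So T = 3542.9 / (0.6691 × 3.1) = 1708 N.
ΣF_x = 0: H_x = T cos 42° = 1269.3 N.

H_x ≈ 1270 N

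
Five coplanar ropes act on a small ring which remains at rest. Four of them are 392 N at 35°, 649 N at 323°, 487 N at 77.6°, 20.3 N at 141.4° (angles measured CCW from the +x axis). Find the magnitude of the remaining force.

F ≈ 983 N

Sum the known components: ΣF_x = 928.1 N, ΣF_y = 322.6 N.
For equilibrium the remaining force must supply (−ΣF_x, −ΣF_y) = (-928.1, -322.6) N.
Magnitude = √((-928.1)² + (-322.6)²) = 982.6 N; direction = atan2(-322.6, -928.1) = 199.2°.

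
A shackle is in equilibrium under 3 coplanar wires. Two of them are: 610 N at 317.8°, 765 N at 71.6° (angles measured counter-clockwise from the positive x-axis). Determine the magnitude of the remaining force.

F ≈ 762 N

Sum the known components: ΣF_x = 693.4 N, ΣF_y = 316.1 N.
For equilibrium the remaining force must supply (−ΣF_x, −ΣF_y) = (-693.4, -316.1) N.
Magnitude = √((-693.4)² + (-316.1)²) = 762 N; direction = atan2(-316.1, -693.4) = 204.5°.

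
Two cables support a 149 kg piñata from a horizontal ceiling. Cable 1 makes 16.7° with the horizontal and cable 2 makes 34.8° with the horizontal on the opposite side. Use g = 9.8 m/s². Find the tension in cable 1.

T_1 ≈ 1530 N

Weight W = 149 × 9.8 = 1460 N acts straight down.
Horizontal: T_1 cos 16.7° = T_2 cos 34.8°  →  T_2 = 1.166 T_1.
Vertical: T_1 sin 16.7° + T_2 sin 34.8° = 1460.
Substituting the horizontal relation into the vertical equation gives 0.9531 T_1 = 1460, so T_1 = 1532 N.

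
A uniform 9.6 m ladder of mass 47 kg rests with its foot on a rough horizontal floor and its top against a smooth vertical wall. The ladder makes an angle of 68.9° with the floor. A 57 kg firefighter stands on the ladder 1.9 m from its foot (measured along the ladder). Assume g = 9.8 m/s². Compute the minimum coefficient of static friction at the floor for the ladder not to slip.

μ_min ≈ 0.129

ΣF_y = 0: N_floor = 47×9.8 + 57×9.8 = 1019.2 N.
Torques about the foot: N_wall · 9.6 sin 68.9° = 47×9.8×4.8 cos 68.9° + 57×9.8×1.9 cos 68.9° → N_wall = 131.53 N.
ΣF_x = 0: f_floor = N_wall = 131.53 N.
μ_min = f_floor / N_floor = 131.53 / 1019.2 = 0.129.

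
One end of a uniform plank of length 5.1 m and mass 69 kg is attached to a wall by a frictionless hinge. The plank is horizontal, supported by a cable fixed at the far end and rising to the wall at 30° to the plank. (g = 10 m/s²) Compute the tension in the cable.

Take torques about the hinge: T sin 30° · 5.1 = 69×10×2.55 = 1759.5 N·m.
So T = 1759.5 / (0.5000 × 5.1) = 690 N.

T ≈ 690 N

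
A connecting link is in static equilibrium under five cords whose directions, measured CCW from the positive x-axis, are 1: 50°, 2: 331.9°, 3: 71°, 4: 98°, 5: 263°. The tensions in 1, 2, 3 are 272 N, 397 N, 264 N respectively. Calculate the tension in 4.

T_4 ≈ 2220 N

Resolve: ΣF_x = 272 cos 50° + 397 cos 331.9° + 264 cos 71° + T_4 cos 98° + T_5 cos 263° = 0.
        ΣF_y = 272 sin 50° + 397 sin 331.9° + 264 sin 71° + T_4 sin 98° + T_5 sin 263° = 0.
The known terms sum to (611, 271) N, so -0.1392 T_4 − 0.1219 T_5 = -611 and 0.9903 T_4 − 0.9925 T_5 = -271.
Solving simultaneously: T_4 = 2215 N, T_5 = 2483 N.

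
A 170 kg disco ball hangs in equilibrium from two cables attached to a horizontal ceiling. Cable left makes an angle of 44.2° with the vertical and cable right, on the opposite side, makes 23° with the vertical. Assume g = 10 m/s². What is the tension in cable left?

Angles from the horizontal: cable left is 90° − 44.2° = 45.8°, cable right is 90° − 23° = 67°.
Weight W = 170 × 10 = 1700 N acts straight down.
Horizontal: T_left cos 45.8° = T_right cos 67°  →  T_right = 1.784 T_left.
Vertical: T_left sin 45.8° + T_right sin 67° = 1700.
Substituting the horizontal relation into the vertical equation gives 2.359 T_left = 1700, so T_left = 720.5 N.

T_left ≈ 721 N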